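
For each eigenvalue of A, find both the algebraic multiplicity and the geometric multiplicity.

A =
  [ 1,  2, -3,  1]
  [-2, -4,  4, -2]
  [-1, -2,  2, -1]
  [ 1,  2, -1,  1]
λ = 0: alg = 4, geom = 2

Step 1 — factor the characteristic polynomial to read off the algebraic multiplicities:
  χ_A(x) = x^4

Step 2 — compute geometric multiplicities via the rank-nullity identity g(λ) = n − rank(A − λI):
  rank(A − (0)·I) = 2, so dim ker(A − (0)·I) = n − 2 = 2

Summary:
  λ = 0: algebraic multiplicity = 4, geometric multiplicity = 2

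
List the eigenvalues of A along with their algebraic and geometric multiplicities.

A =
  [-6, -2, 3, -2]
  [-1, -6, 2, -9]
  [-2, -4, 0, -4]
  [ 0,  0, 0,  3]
λ = -4: alg = 3, geom = 1; λ = 3: alg = 1, geom = 1

Step 1 — factor the characteristic polynomial to read off the algebraic multiplicities:
  χ_A(x) = (x - 3)*(x + 4)^3

Step 2 — compute geometric multiplicities via the rank-nullity identity g(λ) = n − rank(A − λI):
  rank(A − (-4)·I) = 3, so dim ker(A − (-4)·I) = n − 3 = 1
  rank(A − (3)·I) = 3, so dim ker(A − (3)·I) = n − 3 = 1

Summary:
  λ = -4: algebraic multiplicity = 3, geometric multiplicity = 1
  λ = 3: algebraic multiplicity = 1, geometric multiplicity = 1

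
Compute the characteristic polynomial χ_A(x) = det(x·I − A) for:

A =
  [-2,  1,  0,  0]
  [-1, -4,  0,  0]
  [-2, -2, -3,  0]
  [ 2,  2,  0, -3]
x^4 + 12*x^3 + 54*x^2 + 108*x + 81

Expanding det(x·I − A) (e.g. by cofactor expansion or by noting that A is similar to its Jordan form J, which has the same characteristic polynomial as A) gives
  χ_A(x) = x^4 + 12*x^3 + 54*x^2 + 108*x + 81
which factors as (x + 3)^4. The eigenvalues (with algebraic multiplicities) are λ = -3 with multiplicity 4.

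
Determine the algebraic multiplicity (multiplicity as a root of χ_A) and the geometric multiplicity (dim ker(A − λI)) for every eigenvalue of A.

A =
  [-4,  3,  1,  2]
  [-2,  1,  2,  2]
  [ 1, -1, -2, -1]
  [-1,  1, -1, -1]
λ = -2: alg = 2, geom = 1; λ = -1: alg = 2, geom = 2

Step 1 — factor the characteristic polynomial to read off the algebraic multiplicities:
  χ_A(x) = (x + 1)^2*(x + 2)^2

Step 2 — compute geometric multiplicities via the rank-nullity identity g(λ) = n − rank(A − λI):
  rank(A − (-2)·I) = 3, so dim ker(A − (-2)·I) = n − 3 = 1
  rank(A − (-1)·I) = 2, so dim ker(A − (-1)·I) = n − 2 = 2

Summary:
  λ = -2: algebraic multiplicity = 2, geometric multiplicity = 1
  λ = -1: algebraic multiplicity = 2, geometric multiplicity = 2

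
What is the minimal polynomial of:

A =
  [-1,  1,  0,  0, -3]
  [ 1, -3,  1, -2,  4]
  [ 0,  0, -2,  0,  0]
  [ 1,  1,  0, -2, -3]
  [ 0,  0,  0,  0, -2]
x^3 + 6*x^2 + 12*x + 8

The characteristic polynomial is χ_A(x) = (x + 2)^5, so the eigenvalues are known. The minimal polynomial is
  m_A(x) = Π_λ (x − λ)^{k_λ}
where k_λ is the size of the *largest* Jordan block for λ (equivalently, the smallest k with (A − λI)^k v = 0 for every generalised eigenvector v of λ).

  λ = -2: largest Jordan block has size 3, contributing (x + 2)^3

So m_A(x) = (x + 2)^3 = x^3 + 6*x^2 + 12*x + 8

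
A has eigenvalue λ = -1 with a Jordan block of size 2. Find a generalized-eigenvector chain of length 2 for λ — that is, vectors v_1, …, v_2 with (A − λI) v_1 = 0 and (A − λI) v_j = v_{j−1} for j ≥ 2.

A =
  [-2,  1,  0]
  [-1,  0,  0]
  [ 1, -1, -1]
A Jordan chain for λ = -1 of length 2:
v_1 = (-1, -1, 1)ᵀ
v_2 = (1, 0, 0)ᵀ

Let N = A − (-1)·I. We want v_2 with N^2 v_2 = 0 but N^1 v_2 ≠ 0; then v_{j-1} := N · v_j for j = 2, …, 2.

Pick v_2 = (1, 0, 0)ᵀ.
Then v_1 = N · v_2 = (-1, -1, 1)ᵀ.

Sanity check: (A − (-1)·I) v_1 = (0, 0, 0)ᵀ = 0. ✓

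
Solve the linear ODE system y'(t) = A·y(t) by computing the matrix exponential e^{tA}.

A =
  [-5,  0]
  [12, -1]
e^{tA} =
  [exp(-5*t), 0]
  [3*exp(-t) - 3*exp(-5*t), exp(-t)]

Strategy: write A = P · J · P⁻¹ where J is a Jordan canonical form, so e^{tA} = P · e^{tJ} · P⁻¹, and e^{tJ} can be computed block-by-block.

A has Jordan form
J =
  [-5,  0]
  [ 0, -1]
(up to reordering of blocks).

Per-block formulas:
  For a 1×1 block at λ = -1: exp(t · [-1]) = [e^(-1t)].
  For a 1×1 block at λ = -5: exp(t · [-5]) = [e^(-5t)].

After assembling e^{tJ} and conjugating by P, we get:

e^{tA} =
  [exp(-5*t), 0]
  [3*exp(-t) - 3*exp(-5*t), exp(-t)]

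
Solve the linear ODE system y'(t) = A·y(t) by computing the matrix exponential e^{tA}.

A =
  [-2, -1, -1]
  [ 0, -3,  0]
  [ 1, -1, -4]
e^{tA} =
  [t*exp(-3*t) + exp(-3*t), -t*exp(-3*t), -t*exp(-3*t)]
  [0, exp(-3*t), 0]
  [t*exp(-3*t), -t*exp(-3*t), -t*exp(-3*t) + exp(-3*t)]

Strategy: write A = P · J · P⁻¹ where J is a Jordan canonical form, so e^{tA} = P · e^{tJ} · P⁻¹, and e^{tJ} can be computed block-by-block.

A has Jordan form
J =
  [-3,  1,  0]
  [ 0, -3,  0]
  [ 0,  0, -3]
(up to reordering of blocks).

Per-block formulas:
  For a 2×2 Jordan block J_2(-3): exp(t · J_2(-3)) = e^(-3t)·(I + t·N), where N is the 2×2 nilpotent shift.
  For a 1×1 block at λ = -3: exp(t · [-3]) = [e^(-3t)].

After assembling e^{tJ} and conjugating by P, we get:

e^{tA} =
  [t*exp(-3*t) + exp(-3*t), -t*exp(-3*t), -t*exp(-3*t)]
  [0, exp(-3*t), 0]
  [t*exp(-3*t), -t*exp(-3*t), -t*exp(-3*t) + exp(-3*t)]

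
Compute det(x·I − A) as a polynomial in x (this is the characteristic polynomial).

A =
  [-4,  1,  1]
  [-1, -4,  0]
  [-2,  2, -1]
x^3 + 9*x^2 + 27*x + 27

Expanding det(x·I − A) (e.g. by cofactor expansion or by noting that A is similar to its Jordan form J, which has the same characteristic polynomial as A) gives
  χ_A(x) = x^3 + 9*x^2 + 27*x + 27
which factors as (x + 3)^3. The eigenvalues (with algebraic multiplicities) are λ = -3 with multiplicity 3.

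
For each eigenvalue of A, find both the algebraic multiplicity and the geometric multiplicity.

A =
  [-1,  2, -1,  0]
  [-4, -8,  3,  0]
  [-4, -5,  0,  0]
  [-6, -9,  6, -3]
λ = -3: alg = 4, geom = 2

Step 1 — factor the characteristic polynomial to read off the algebraic multiplicities:
  χ_A(x) = (x + 3)^4

Step 2 — compute geometric multiplicities via the rank-nullity identity g(λ) = n − rank(A − λI):
  rank(A − (-3)·I) = 2, so dim ker(A − (-3)·I) = n − 2 = 2

Summary:
  λ = -3: algebraic multiplicity = 4, geometric multiplicity = 2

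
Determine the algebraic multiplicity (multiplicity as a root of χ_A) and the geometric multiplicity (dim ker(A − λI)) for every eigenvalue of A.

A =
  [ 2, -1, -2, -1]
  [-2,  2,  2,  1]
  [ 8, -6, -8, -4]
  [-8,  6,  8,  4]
λ = 0: alg = 4, geom = 2

Step 1 — factor the characteristic polynomial to read off the algebraic multiplicities:
  χ_A(x) = x^4

Step 2 — compute geometric multiplicities via the rank-nullity identity g(λ) = n − rank(A − λI):
  rank(A − (0)·I) = 2, so dim ker(A − (0)·I) = n − 2 = 2

Summary:
  λ = 0: algebraic multiplicity = 4, geometric multiplicity = 2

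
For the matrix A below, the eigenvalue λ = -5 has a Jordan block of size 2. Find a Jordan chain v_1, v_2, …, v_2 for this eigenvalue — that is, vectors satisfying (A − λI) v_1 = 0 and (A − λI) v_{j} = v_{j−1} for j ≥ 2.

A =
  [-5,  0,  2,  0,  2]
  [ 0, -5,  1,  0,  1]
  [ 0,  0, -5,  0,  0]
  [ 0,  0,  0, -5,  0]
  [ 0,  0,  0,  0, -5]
A Jordan chain for λ = -5 of length 2:
v_1 = (2, 1, 0, 0, 0)ᵀ
v_2 = (0, 0, 1, 0, 0)ᵀ

Let N = A − (-5)·I. We want v_2 with N^2 v_2 = 0 but N^1 v_2 ≠ 0; then v_{j-1} := N · v_j for j = 2, …, 2.

Pick v_2 = (0, 0, 1, 0, 0)ᵀ.
Then v_1 = N · v_2 = (2, 1, 0, 0, 0)ᵀ.

Sanity check: (A − (-5)·I) v_1 = (0, 0, 0, 0, 0)ᵀ = 0. ✓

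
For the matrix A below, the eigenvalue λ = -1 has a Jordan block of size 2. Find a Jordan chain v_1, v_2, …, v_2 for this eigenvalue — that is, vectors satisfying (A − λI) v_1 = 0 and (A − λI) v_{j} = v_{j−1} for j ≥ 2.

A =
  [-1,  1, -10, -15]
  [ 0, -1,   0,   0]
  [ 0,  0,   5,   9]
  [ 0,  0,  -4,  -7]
A Jordan chain for λ = -1 of length 2:
v_1 = (1, 0, 0, 0)ᵀ
v_2 = (0, 1, 0, 0)ᵀ

Let N = A − (-1)·I. We want v_2 with N^2 v_2 = 0 but N^1 v_2 ≠ 0; then v_{j-1} := N · v_j for j = 2, …, 2.

Pick v_2 = (0, 1, 0, 0)ᵀ.
Then v_1 = N · v_2 = (1, 0, 0, 0)ᵀ.

Sanity check: (A − (-1)·I) v_1 = (0, 0, 0, 0)ᵀ = 0. ✓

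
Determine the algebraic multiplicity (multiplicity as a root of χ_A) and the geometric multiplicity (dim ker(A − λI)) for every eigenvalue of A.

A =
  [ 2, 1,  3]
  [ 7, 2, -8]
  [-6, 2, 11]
λ = 5: alg = 3, geom = 1

Step 1 — factor the characteristic polynomial to read off the algebraic multiplicities:
  χ_A(x) = (x - 5)^3

Step 2 — compute geometric multiplicities via the rank-nullity identity g(λ) = n − rank(A − λI):
  rank(A − (5)·I) = 2, so dim ker(A − (5)·I) = n − 2 = 1

Summary:
  λ = 5: algebraic multiplicity = 3, geometric multiplicity = 1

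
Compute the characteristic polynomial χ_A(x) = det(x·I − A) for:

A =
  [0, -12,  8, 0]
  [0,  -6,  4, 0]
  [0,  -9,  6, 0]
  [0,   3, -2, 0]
x^4

Expanding det(x·I − A) (e.g. by cofactor expansion or by noting that A is similar to its Jordan form J, which has the same characteristic polynomial as A) gives
  χ_A(x) = x^4
which factors as x^4. The eigenvalues (with algebraic multiplicities) are λ = 0 with multiplicity 4.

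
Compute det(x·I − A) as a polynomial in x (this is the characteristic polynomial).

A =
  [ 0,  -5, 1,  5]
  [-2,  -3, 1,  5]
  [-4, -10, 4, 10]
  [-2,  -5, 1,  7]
x^4 - 8*x^3 + 24*x^2 - 32*x + 16

Expanding det(x·I − A) (e.g. by cofactor expansion or by noting that A is similar to its Jordan form J, which has the same characteristic polynomial as A) gives
  χ_A(x) = x^4 - 8*x^3 + 24*x^2 - 32*x + 16
which factors as (x - 2)^4. The eigenvalues (with algebraic multiplicities) are λ = 2 with multiplicity 4.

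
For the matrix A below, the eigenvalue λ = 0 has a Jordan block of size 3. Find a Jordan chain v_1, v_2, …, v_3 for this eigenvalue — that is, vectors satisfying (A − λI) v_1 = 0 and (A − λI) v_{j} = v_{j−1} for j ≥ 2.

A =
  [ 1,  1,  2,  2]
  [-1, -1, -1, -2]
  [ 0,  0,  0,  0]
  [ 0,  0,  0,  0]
A Jordan chain for λ = 0 of length 3:
v_1 = (1, -1, 0, 0)ᵀ
v_2 = (2, -1, 0, 0)ᵀ
v_3 = (0, 0, 1, 0)ᵀ

Let N = A − (0)·I. We want v_3 with N^3 v_3 = 0 but N^2 v_3 ≠ 0; then v_{j-1} := N · v_j for j = 3, …, 2.

Pick v_3 = (0, 0, 1, 0)ᵀ.
Then v_2 = N · v_3 = (2, -1, 0, 0)ᵀ.
Then v_1 = N · v_2 = (1, -1, 0, 0)ᵀ.

Sanity check: (A − (0)·I) v_1 = (0, 0, 0, 0)ᵀ = 0. ✓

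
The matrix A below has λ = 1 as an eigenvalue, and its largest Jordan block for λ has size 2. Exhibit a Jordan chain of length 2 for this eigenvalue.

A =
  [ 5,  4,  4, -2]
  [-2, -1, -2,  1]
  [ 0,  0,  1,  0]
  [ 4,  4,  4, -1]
A Jordan chain for λ = 1 of length 2:
v_1 = (4, -2, 0, 4)ᵀ
v_2 = (1, 0, 0, 0)ᵀ

Let N = A − (1)·I. We want v_2 with N^2 v_2 = 0 but N^1 v_2 ≠ 0; then v_{j-1} := N · v_j for j = 2, …, 2.

Pick v_2 = (1, 0, 0, 0)ᵀ.
Then v_1 = N · v_2 = (4, -2, 0, 4)ᵀ.

Sanity check: (A − (1)·I) v_1 = (0, 0, 0, 0)ᵀ = 0. ✓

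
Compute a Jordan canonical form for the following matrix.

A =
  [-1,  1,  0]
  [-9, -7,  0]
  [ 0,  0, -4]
J_2(-4) ⊕ J_1(-4)

The characteristic polynomial is
  det(x·I − A) = x^3 + 12*x^2 + 48*x + 64 = (x + 4)^3

Eigenvalues and multiplicities (the geometric multiplicity of λ is n − rank(A − λI), which equals the number of Jordan blocks for λ):
  λ = -4: algebraic multiplicity = 3, geometric multiplicity = 2

Determining the block sizes for each eigenvalue:
  λ = -4: 2 blocks summing to 3 forces exactly one block of size 2 and the rest size 1 → block sizes [2, 1]

Assembling the blocks gives a Jordan form
J =
  [-4,  1,  0]
  [ 0, -4,  0]
  [ 0,  0, -4]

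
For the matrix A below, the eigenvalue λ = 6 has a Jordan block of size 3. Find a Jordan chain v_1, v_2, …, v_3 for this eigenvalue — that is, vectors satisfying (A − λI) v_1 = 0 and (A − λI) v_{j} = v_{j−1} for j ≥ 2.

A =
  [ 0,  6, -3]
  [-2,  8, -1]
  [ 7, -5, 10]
A Jordan chain for λ = 6 of length 3:
v_1 = (3, 1, -4)ᵀ
v_2 = (-6, -2, 7)ᵀ
v_3 = (1, 0, 0)ᵀ

Let N = A − (6)·I. We want v_3 with N^3 v_3 = 0 but N^2 v_3 ≠ 0; then v_{j-1} := N · v_j for j = 3, …, 2.

Pick v_3 = (1, 0, 0)ᵀ.
Then v_2 = N · v_3 = (-6, -2, 7)ᵀ.
Then v_1 = N · v_2 = (3, 1, -4)ᵀ.

Sanity check: (A − (6)·I) v_1 = (0, 0, 0)ᵀ = 0. ✓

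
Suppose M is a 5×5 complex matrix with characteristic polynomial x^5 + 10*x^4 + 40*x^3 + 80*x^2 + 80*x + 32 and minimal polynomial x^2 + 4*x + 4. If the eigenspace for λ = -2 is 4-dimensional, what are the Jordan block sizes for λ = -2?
Block sizes for λ = -2: [2, 1, 1, 1]

Step 1 — from the characteristic polynomial, algebraic multiplicity of λ = -2 is 5. From dim ker(M − (-2)·I) = 4, there are exactly 4 Jordan blocks for λ = -2.
Step 2 — from the minimal polynomial, the factor (x + 2)^2 tells us the largest block for λ = -2 has size 2.
Step 3 — with total size 5, 4 blocks, and largest block 2, the block sizes (in nonincreasing order) are [2, 1, 1, 1].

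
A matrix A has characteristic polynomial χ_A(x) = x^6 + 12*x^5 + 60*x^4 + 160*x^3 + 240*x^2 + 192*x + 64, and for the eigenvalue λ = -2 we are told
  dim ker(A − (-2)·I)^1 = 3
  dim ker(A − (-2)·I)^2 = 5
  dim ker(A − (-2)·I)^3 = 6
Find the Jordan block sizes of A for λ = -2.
Block sizes for λ = -2: [3, 2, 1]

From the dimensions of kernels of powers, the number of Jordan blocks of size at least j is d_j − d_{j−1} where d_j = dim ker(N^j) (with d_0 = 0). Computing the differences gives [3, 2, 1].
The number of blocks of size exactly k is (#blocks of size ≥ k) − (#blocks of size ≥ k + 1), so the partition is: 1 block(s) of size 1, 1 block(s) of size 2, 1 block(s) of size 3.
In nonincreasing order the block sizes are [3, 2, 1].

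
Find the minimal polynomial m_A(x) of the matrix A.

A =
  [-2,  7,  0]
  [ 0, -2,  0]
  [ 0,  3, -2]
x^2 + 4*x + 4

The characteristic polynomial is χ_A(x) = (x + 2)^3, so the eigenvalues are known. The minimal polynomial is
  m_A(x) = Π_λ (x − λ)^{k_λ}
where k_λ is the size of the *largest* Jordan block for λ (equivalently, the smallest k with (A − λI)^k v = 0 for every generalised eigenvector v of λ).

  λ = -2: largest Jordan block has size 2, contributing (x + 2)^2

So m_A(x) = (x + 2)^2 = x^2 + 4*x + 4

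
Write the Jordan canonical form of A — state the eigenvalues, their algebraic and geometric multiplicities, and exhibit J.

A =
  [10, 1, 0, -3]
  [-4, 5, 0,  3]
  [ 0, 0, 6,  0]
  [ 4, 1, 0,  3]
J_2(6) ⊕ J_1(6) ⊕ J_1(6)

The characteristic polynomial is
  det(x·I − A) = x^4 - 24*x^3 + 216*x^2 - 864*x + 1296 = (x - 6)^4

Eigenvalues and multiplicities (the geometric multiplicity of λ is n − rank(A − λI), which equals the number of Jordan blocks for λ):
  λ = 6: algebraic multiplicity = 4, geometric multiplicity = 3

Determining the block sizes for each eigenvalue:
  λ = 6: 3 blocks summing to 4 forces exactly one block of size 2 and the rest size 1 → block sizes [2, 1, 1]

Assembling the blocks gives a Jordan form
J =
  [6, 1, 0, 0]
  [0, 6, 0, 0]
  [0, 0, 6, 0]
  [0, 0, 0, 6]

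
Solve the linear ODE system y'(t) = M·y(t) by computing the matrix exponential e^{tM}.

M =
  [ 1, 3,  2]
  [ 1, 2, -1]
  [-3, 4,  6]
e^{tM} =
  [t^2*exp(3*t)/2 - 2*t*exp(3*t) + exp(3*t), -t^2*exp(3*t)/2 + 3*t*exp(3*t), -t^2*exp(3*t)/2 + 2*t*exp(3*t)]
  [t*exp(3*t), -t*exp(3*t) + exp(3*t), -t*exp(3*t)]
  [t^2*exp(3*t)/2 - 3*t*exp(3*t), -t^2*exp(3*t)/2 + 4*t*exp(3*t), -t^2*exp(3*t)/2 + 3*t*exp(3*t) + exp(3*t)]

Strategy: write M = P · J · P⁻¹ where J is a Jordan canonical form, so e^{tM} = P · e^{tJ} · P⁻¹, and e^{tJ} can be computed block-by-block.

M has Jordan form
J =
  [3, 1, 0]
  [0, 3, 1]
  [0, 0, 3]
(up to reordering of blocks).

Per-block formulas:
  For a 3×3 Jordan block J_3(3): exp(t · J_3(3)) = e^(3t)·(I + t·N + (t^2/2)·N^2), where N is the 3×3 nilpotent shift.

After assembling e^{tJ} and conjugating by P, we get:

e^{tM} =
  [t^2*exp(3*t)/2 - 2*t*exp(3*t) + exp(3*t), -t^2*exp(3*t)/2 + 3*t*exp(3*t), -t^2*exp(3*t)/2 + 2*t*exp(3*t)]
  [t*exp(3*t), -t*exp(3*t) + exp(3*t), -t*exp(3*t)]
  [t^2*exp(3*t)/2 - 3*t*exp(3*t), -t^2*exp(3*t)/2 + 4*t*exp(3*t), -t^2*exp(3*t)/2 + 3*t*exp(3*t) + exp(3*t)]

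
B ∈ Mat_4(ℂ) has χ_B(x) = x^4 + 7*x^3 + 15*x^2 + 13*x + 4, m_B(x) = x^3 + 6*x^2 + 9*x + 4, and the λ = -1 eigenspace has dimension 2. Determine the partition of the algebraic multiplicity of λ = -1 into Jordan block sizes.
Block sizes for λ = -1: [2, 1]

Step 1 — from the characteristic polynomial, algebraic multiplicity of λ = -1 is 3. From dim ker(B − (-1)·I) = 2, there are exactly 2 Jordan blocks for λ = -1.
Step 2 — from the minimal polynomial, the factor (x + 1)^2 tells us the largest block for λ = -1 has size 2.
Step 3 — with total size 3, 2 blocks, and largest block 2, the block sizes (in nonincreasing order) are [2, 1].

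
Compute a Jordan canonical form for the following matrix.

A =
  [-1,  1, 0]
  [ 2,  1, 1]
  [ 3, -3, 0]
J_3(0)

The characteristic polynomial is
  det(x·I − A) = x^3

Eigenvalues and multiplicities (the geometric multiplicity of λ is n − rank(A − λI), which equals the number of Jordan blocks for λ):
  λ = 0: algebraic multiplicity = 3, geometric multiplicity = 1

Determining the block sizes for each eigenvalue:
  λ = 0: one block (gm = 1), so the single block has size am = 3 → block sizes [3]

Assembling the blocks gives a Jordan form
J =
  [0, 1, 0]
  [0, 0, 1]
  [0, 0, 0]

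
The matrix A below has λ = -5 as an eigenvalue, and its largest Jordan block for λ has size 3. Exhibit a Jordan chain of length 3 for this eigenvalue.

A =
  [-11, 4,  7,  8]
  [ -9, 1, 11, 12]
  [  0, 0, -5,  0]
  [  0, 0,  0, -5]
A Jordan chain for λ = -5 of length 3:
v_1 = (2, 3, 0, 0)ᵀ
v_2 = (7, 11, 0, 0)ᵀ
v_3 = (0, 0, 1, 0)ᵀ

Let N = A − (-5)·I. We want v_3 with N^3 v_3 = 0 but N^2 v_3 ≠ 0; then v_{j-1} := N · v_j for j = 3, …, 2.

Pick v_3 = (0, 0, 1, 0)ᵀ.
Then v_2 = N · v_3 = (7, 11, 0, 0)ᵀ.
Then v_1 = N · v_2 = (2, 3, 0, 0)ᵀ.

Sanity check: (A − (-5)·I) v_1 = (0, 0, 0, 0)ᵀ = 0. ✓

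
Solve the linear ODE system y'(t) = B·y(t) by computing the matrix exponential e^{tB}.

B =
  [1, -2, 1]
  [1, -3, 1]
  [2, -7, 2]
e^{tB} =
  [t^2/2 + t + 1, -3*t^2/2 - 2*t, t^2/2 + t]
  [t, 1 - 3*t, t]
  [-t^2/2 + 2*t, 3*t^2/2 - 7*t, -t^2/2 + 2*t + 1]

Strategy: write B = P · J · P⁻¹ where J is a Jordan canonical form, so e^{tB} = P · e^{tJ} · P⁻¹, and e^{tJ} can be computed block-by-block.

B has Jordan form
J =
  [0, 1, 0]
  [0, 0, 1]
  [0, 0, 0]
(up to reordering of blocks).

Per-block formulas:
  For a 3×3 Jordan block J_3(0): exp(t · J_3(0)) = e^(0t)·(I + t·N + (t^2/2)·N^2), where N is the 3×3 nilpotent shift.

After assembling e^{tJ} and conjugating by P, we get:

e^{tB} =
  [t^2/2 + t + 1, -3*t^2/2 - 2*t, t^2/2 + t]
  [t, 1 - 3*t, t]
  [-t^2/2 + 2*t, 3*t^2/2 - 7*t, -t^2/2 + 2*t + 1]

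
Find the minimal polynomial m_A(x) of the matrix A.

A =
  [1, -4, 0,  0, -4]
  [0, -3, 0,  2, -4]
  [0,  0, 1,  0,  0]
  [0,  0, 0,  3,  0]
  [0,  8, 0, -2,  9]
x^3 - 9*x^2 + 23*x - 15

The characteristic polynomial is χ_A(x) = (x - 5)*(x - 3)*(x - 1)^3, so the eigenvalues are known. The minimal polynomial is
  m_A(x) = Π_λ (x − λ)^{k_λ}
where k_λ is the size of the *largest* Jordan block for λ (equivalently, the smallest k with (A − λI)^k v = 0 for every generalised eigenvector v of λ).

  λ = 1: largest Jordan block has size 1, contributing (x − 1)
  λ = 3: largest Jordan block has size 1, contributing (x − 3)
  λ = 5: largest Jordan block has size 1, contributing (x − 5)

So m_A(x) = (x - 5)*(x - 3)*(x - 1) = x^3 - 9*x^2 + 23*x - 15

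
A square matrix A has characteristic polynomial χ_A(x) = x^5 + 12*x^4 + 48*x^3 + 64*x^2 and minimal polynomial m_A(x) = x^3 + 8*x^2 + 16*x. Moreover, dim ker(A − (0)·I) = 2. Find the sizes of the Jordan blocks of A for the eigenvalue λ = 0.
Block sizes for λ = 0: [1, 1]

Step 1 — from the characteristic polynomial, algebraic multiplicity of λ = 0 is 2. From dim ker(A − (0)·I) = 2, there are exactly 2 Jordan blocks for λ = 0.
Step 2 — from the minimal polynomial, the factor (x − 0) tells us the largest block for λ = 0 has size 1.
Step 3 — with total size 2, 2 blocks, and largest block 1, the block sizes (in nonincreasing order) are [1, 1].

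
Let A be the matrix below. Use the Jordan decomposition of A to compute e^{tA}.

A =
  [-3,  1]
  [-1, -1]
e^{tA} =
  [-t*exp(-2*t) + exp(-2*t), t*exp(-2*t)]
  [-t*exp(-2*t), t*exp(-2*t) + exp(-2*t)]

Strategy: write A = P · J · P⁻¹ where J is a Jordan canonical form, so e^{tA} = P · e^{tJ} · P⁻¹, and e^{tJ} can be computed block-by-block.

A has Jordan form
J =
  [-2,  1]
  [ 0, -2]
(up to reordering of blocks).

Per-block formulas:
  For a 2×2 Jordan block J_2(-2): exp(t · J_2(-2)) = e^(-2t)·(I + t·N), where N is the 2×2 nilpotent shift.

After assembling e^{tJ} and conjugating by P, we get:

e^{tA} =
  [-t*exp(-2*t) + exp(-2*t), t*exp(-2*t)]
  [-t*exp(-2*t), t*exp(-2*t) + exp(-2*t)]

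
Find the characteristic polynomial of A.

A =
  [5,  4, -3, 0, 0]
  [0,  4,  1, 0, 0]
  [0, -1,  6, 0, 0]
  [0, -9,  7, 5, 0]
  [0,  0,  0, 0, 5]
x^5 - 25*x^4 + 250*x^3 - 1250*x^2 + 3125*x - 3125

Expanding det(x·I − A) (e.g. by cofactor expansion or by noting that A is similar to its Jordan form J, which has the same characteristic polynomial as A) gives
  χ_A(x) = x^5 - 25*x^4 + 250*x^3 - 1250*x^2 + 3125*x - 3125
which factors as (x - 5)^5. The eigenvalues (with algebraic multiplicities) are λ = 5 with multiplicity 5.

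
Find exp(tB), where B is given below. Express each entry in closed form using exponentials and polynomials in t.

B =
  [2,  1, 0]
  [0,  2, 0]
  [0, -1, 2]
e^{tB} =
  [exp(2*t), t*exp(2*t), 0]
  [0, exp(2*t), 0]
  [0, -t*exp(2*t), exp(2*t)]

Strategy: write B = P · J · P⁻¹ where J is a Jordan canonical form, so e^{tB} = P · e^{tJ} · P⁻¹, and e^{tJ} can be computed block-by-block.

B has Jordan form
J =
  [2, 1, 0]
  [0, 2, 0]
  [0, 0, 2]
(up to reordering of blocks).

Per-block formulas:
  For a 1×1 block at λ = 2: exp(t · [2]) = [e^(2t)].
  For a 2×2 Jordan block J_2(2): exp(t · J_2(2)) = e^(2t)·(I + t·N), where N is the 2×2 nilpotent shift.

After assembling e^{tJ} and conjugating by P, we get:

e^{tB} =
  [exp(2*t), t*exp(2*t), 0]
  [0, exp(2*t), 0]
  [0, -t*exp(2*t), exp(2*t)]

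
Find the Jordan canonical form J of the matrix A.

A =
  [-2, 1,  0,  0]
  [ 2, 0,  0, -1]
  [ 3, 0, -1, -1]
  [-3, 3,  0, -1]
J_3(-1) ⊕ J_1(-1)

The characteristic polynomial is
  det(x·I − A) = x^4 + 4*x^3 + 6*x^2 + 4*x + 1 = (x + 1)^4

Eigenvalues and multiplicities (the geometric multiplicity of λ is n − rank(A − λI), which equals the number of Jordan blocks for λ):
  λ = -1: algebraic multiplicity = 4, geometric multiplicity = 2

Determining the block sizes for each eigenvalue:
  λ = -1: with am = 4 and gm = 2, the partition is not yet determined (e.g. several partitions of 4 into 2 parts exist). Let N = A − (-1)·I. Computing rank(N^1) = 2, rank(N^2) = 1, rank(N^3) = 0; the number of blocks of size ≥ j is rank(N^{j−1}) − rank(N^j), giving [2, 1, 1]. So we have 1 block(s) of size 3, 1 block(s) of size 1 → block sizes [3, 1]

Assembling the blocks gives a Jordan form
J =
  [-1,  1,  0,  0]
  [ 0, -1,  1,  0]
  [ 0,  0, -1,  0]
  [ 0,  0,  0, -1]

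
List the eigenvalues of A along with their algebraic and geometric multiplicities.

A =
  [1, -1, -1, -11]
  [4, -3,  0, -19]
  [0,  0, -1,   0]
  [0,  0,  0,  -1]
λ = -1: alg = 4, geom = 2

Step 1 — factor the characteristic polynomial to read off the algebraic multiplicities:
  χ_A(x) = (x + 1)^4

Step 2 — compute geometric multiplicities via the rank-nullity identity g(λ) = n − rank(A − λI):
  rank(A − (-1)·I) = 2, so dim ker(A − (-1)·I) = n − 2 = 2

Summary:
  λ = -1: algebraic multiplicity = 4, geometric multiplicity = 2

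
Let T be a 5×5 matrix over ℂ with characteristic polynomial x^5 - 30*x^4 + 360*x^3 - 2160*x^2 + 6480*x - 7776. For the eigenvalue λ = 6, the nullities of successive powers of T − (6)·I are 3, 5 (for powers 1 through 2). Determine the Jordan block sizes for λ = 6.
Block sizes for λ = 6: [2, 2, 1]

From the dimensions of kernels of powers, the number of Jordan blocks of size at least j is d_j − d_{j−1} where d_j = dim ker(N^j) (with d_0 = 0). Computing the differences gives [3, 2].
The number of blocks of size exactly k is (#blocks of size ≥ k) − (#blocks of size ≥ k + 1), so the partition is: 1 block(s) of size 1, 2 block(s) of size 2.
In nonincreasing order the block sizes are [2, 2, 1].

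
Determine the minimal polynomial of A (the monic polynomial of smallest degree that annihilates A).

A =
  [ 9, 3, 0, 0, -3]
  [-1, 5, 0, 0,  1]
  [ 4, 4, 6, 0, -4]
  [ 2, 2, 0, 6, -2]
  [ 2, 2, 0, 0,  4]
x^2 - 12*x + 36

The characteristic polynomial is χ_A(x) = (x - 6)^5, so the eigenvalues are known. The minimal polynomial is
  m_A(x) = Π_λ (x − λ)^{k_λ}
where k_λ is the size of the *largest* Jordan block for λ (equivalently, the smallest k with (A − λI)^k v = 0 for every generalised eigenvector v of λ).

  λ = 6: largest Jordan block has size 2, contributing (x − 6)^2

So m_A(x) = (x - 6)^2 = x^2 - 12*x + 36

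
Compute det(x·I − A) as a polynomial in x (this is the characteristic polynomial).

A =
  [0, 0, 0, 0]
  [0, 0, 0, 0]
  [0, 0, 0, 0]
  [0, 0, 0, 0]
x^4

Expanding det(x·I − A) (e.g. by cofactor expansion or by noting that A is similar to its Jordan form J, which has the same characteristic polynomial as A) gives
  χ_A(x) = x^4
which factors as x^4. The eigenvalues (with algebraic multiplicities) are λ = 0 with multiplicity 4.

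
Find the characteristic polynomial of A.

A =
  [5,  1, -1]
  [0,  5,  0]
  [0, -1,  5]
x^3 - 15*x^2 + 75*x - 125

Expanding det(x·I − A) (e.g. by cofactor expansion or by noting that A is similar to its Jordan form J, which has the same characteristic polynomial as A) gives
  χ_A(x) = x^3 - 15*x^2 + 75*x - 125
which factors as (x - 5)^3. The eigenvalues (with algebraic multiplicities) are λ = 5 with multiplicity 3.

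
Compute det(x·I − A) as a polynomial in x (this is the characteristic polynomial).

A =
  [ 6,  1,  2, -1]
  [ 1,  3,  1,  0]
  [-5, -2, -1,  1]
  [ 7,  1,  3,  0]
x^4 - 8*x^3 + 24*x^2 - 32*x + 16

Expanding det(x·I − A) (e.g. by cofactor expansion or by noting that A is similar to its Jordan form J, which has the same characteristic polynomial as A) gives
  χ_A(x) = x^4 - 8*x^3 + 24*x^2 - 32*x + 16
which factors as (x - 2)^4. The eigenvalues (with algebraic multiplicities) are λ = 2 with multiplicity 4.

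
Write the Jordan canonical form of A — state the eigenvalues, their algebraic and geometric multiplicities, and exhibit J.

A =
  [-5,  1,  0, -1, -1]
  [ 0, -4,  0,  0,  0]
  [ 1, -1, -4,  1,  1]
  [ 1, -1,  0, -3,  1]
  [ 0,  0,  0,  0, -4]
J_2(-4) ⊕ J_1(-4) ⊕ J_1(-4) ⊕ J_1(-4)

The characteristic polynomial is
  det(x·I − A) = x^5 + 20*x^4 + 160*x^3 + 640*x^2 + 1280*x + 1024 = (x + 4)^5

Eigenvalues and multiplicities (the geometric multiplicity of λ is n − rank(A − λI), which equals the number of Jordan blocks for λ):
  λ = -4: algebraic multiplicity = 5, geometric multiplicity = 4

Determining the block sizes for each eigenvalue:
  λ = -4: 4 blocks summing to 5 forces exactly one block of size 2 and the rest size 1 → block sizes [2, 1, 1, 1]

Assembling the blocks gives a Jordan form
J =
  [-4,  1,  0,  0,  0]
  [ 0, -4,  0,  0,  0]
  [ 0,  0, -4,  0,  0]
  [ 0,  0,  0, -4,  0]
  [ 0,  0,  0,  0, -4]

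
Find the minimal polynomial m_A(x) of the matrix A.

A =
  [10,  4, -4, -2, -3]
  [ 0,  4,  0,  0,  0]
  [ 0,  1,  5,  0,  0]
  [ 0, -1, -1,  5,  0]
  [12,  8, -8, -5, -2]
x^4 - 18*x^3 + 121*x^2 - 360*x + 400

The characteristic polynomial is χ_A(x) = (x - 5)^2*(x - 4)^3, so the eigenvalues are known. The minimal polynomial is
  m_A(x) = Π_λ (x − λ)^{k_λ}
where k_λ is the size of the *largest* Jordan block for λ (equivalently, the smallest k with (A − λI)^k v = 0 for every generalised eigenvector v of λ).

  λ = 4: largest Jordan block has size 2, contributing (x − 4)^2
  λ = 5: largest Jordan block has size 2, contributing (x − 5)^2

So m_A(x) = (x - 5)^2*(x - 4)^2 = x^4 - 18*x^3 + 121*x^2 - 360*x + 400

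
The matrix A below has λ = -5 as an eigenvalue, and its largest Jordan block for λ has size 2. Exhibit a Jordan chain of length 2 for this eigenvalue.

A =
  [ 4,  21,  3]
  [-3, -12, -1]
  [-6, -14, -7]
A Jordan chain for λ = -5 of length 2:
v_1 = (9, -3, -6)ᵀ
v_2 = (1, 0, 0)ᵀ

Let N = A − (-5)·I. We want v_2 with N^2 v_2 = 0 but N^1 v_2 ≠ 0; then v_{j-1} := N · v_j for j = 2, …, 2.

Pick v_2 = (1, 0, 0)ᵀ.
Then v_1 = N · v_2 = (9, -3, -6)ᵀ.

Sanity check: (A − (-5)·I) v_1 = (0, 0, 0)ᵀ = 0. ✓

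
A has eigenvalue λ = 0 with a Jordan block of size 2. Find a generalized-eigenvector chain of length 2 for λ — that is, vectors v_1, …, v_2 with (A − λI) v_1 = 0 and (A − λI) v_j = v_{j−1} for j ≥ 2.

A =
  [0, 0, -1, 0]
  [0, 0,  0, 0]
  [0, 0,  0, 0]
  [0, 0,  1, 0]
A Jordan chain for λ = 0 of length 2:
v_1 = (-1, 0, 0, 1)ᵀ
v_2 = (0, 0, 1, 0)ᵀ

Let N = A − (0)·I. We want v_2 with N^2 v_2 = 0 but N^1 v_2 ≠ 0; then v_{j-1} := N · v_j for j = 2, …, 2.

Pick v_2 = (0, 0, 1, 0)ᵀ.
Then v_1 = N · v_2 = (-1, 0, 0, 1)ᵀ.

Sanity check: (A − (0)·I) v_1 = (0, 0, 0, 0)ᵀ = 0. ✓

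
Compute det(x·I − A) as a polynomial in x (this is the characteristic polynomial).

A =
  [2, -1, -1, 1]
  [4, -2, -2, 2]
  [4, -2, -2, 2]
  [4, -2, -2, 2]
x^4

Expanding det(x·I − A) (e.g. by cofactor expansion or by noting that A is similar to its Jordan form J, which has the same characteristic polynomial as A) gives
  χ_A(x) = x^4
which factors as x^4. The eigenvalues (with algebraic multiplicities) are λ = 0 with multiplicity 4.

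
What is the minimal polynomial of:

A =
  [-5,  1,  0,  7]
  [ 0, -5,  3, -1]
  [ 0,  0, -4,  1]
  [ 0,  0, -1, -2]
x^4 + 16*x^3 + 94*x^2 + 240*x + 225

The characteristic polynomial is χ_A(x) = (x + 3)^2*(x + 5)^2, so the eigenvalues are known. The minimal polynomial is
  m_A(x) = Π_λ (x − λ)^{k_λ}
where k_λ is the size of the *largest* Jordan block for λ (equivalently, the smallest k with (A − λI)^k v = 0 for every generalised eigenvector v of λ).

  λ = -5: largest Jordan block has size 2, contributing (x + 5)^2
  λ = -3: largest Jordan block has size 2, contributing (x + 3)^2

So m_A(x) = (x + 3)^2*(x + 5)^2 = x^4 + 16*x^3 + 94*x^2 + 240*x + 225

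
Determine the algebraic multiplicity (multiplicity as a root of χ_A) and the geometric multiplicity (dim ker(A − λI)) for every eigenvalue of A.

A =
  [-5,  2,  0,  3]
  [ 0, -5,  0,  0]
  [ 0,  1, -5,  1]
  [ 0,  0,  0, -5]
λ = -5: alg = 4, geom = 2

Step 1 — factor the characteristic polynomial to read off the algebraic multiplicities:
  χ_A(x) = (x + 5)^4

Step 2 — compute geometric multiplicities via the rank-nullity identity g(λ) = n − rank(A − λI):
  rank(A − (-5)·I) = 2, so dim ker(A − (-5)·I) = n − 2 = 2

Summary:
  λ = -5: algebraic multiplicity = 4, geometric multiplicity = 2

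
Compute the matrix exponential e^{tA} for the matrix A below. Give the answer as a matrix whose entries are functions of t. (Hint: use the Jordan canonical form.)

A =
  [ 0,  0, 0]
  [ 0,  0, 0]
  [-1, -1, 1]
e^{tA} =
  [1, 0, 0]
  [0, 1, 0]
  [1 - exp(t), 1 - exp(t), exp(t)]

Strategy: write A = P · J · P⁻¹ where J is a Jordan canonical form, so e^{tA} = P · e^{tJ} · P⁻¹, and e^{tJ} can be computed block-by-block.

A has Jordan form
J =
  [0, 0, 0]
  [0, 0, 0]
  [0, 0, 1]
(up to reordering of blocks).

Per-block formulas:
  For a 1×1 block at λ = 0: exp(t · [0]) = [e^(0t)].
  For a 1×1 block at λ = 1: exp(t · [1]) = [e^(1t)].

After assembling e^{tJ} and conjugating by P, we get:

e^{tA} =
  [1, 0, 0]
  [0, 1, 0]
  [1 - exp(t), 1 - exp(t), exp(t)]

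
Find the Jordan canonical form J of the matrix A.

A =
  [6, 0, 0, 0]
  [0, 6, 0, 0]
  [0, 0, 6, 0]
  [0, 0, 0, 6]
J_1(6) ⊕ J_1(6) ⊕ J_1(6) ⊕ J_1(6)

The characteristic polynomial is
  det(x·I − A) = x^4 - 24*x^3 + 216*x^2 - 864*x + 1296 = (x - 6)^4

Eigenvalues and multiplicities (the geometric multiplicity of λ is n − rank(A − λI), which equals the number of Jordan blocks for λ):
  λ = 6: algebraic multiplicity = 4, geometric multiplicity = 4

Determining the block sizes for each eigenvalue:
  λ = 6: gm = am = 4, so every block has size 1 → block sizes [1, 1, 1, 1]

Assembling the blocks gives a Jordan form
J =
  [6, 0, 0, 0]
  [0, 6, 0, 0]
  [0, 0, 6, 0]
  [0, 0, 0, 6]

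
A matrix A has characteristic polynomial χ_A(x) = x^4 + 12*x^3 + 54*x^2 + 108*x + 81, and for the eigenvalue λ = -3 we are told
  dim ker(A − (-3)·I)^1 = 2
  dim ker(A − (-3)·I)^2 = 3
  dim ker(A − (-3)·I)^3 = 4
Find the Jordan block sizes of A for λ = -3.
Block sizes for λ = -3: [3, 1]

From the dimensions of kernels of powers, the number of Jordan blocks of size at least j is d_j − d_{j−1} where d_j = dim ker(N^j) (with d_0 = 0). Computing the differences gives [2, 1, 1].
The number of blocks of size exactly k is (#blocks of size ≥ k) − (#blocks of size ≥ k + 1), so the partition is: 1 block(s) of size 1, 1 block(s) of size 3.
In nonincreasing order the block sizes are [3, 1].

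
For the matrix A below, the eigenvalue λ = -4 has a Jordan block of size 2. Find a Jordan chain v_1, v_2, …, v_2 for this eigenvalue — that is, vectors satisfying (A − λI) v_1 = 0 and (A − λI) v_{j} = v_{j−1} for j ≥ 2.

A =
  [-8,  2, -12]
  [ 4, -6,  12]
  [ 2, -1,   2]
A Jordan chain for λ = -4 of length 2:
v_1 = (-4, 4, 2)ᵀ
v_2 = (1, 0, 0)ᵀ

Let N = A − (-4)·I. We want v_2 with N^2 v_2 = 0 but N^1 v_2 ≠ 0; then v_{j-1} := N · v_j for j = 2, …, 2.

Pick v_2 = (1, 0, 0)ᵀ.
Then v_1 = N · v_2 = (-4, 4, 2)ᵀ.

Sanity check: (A − (-4)·I) v_1 = (0, 0, 0)ᵀ = 0. ✓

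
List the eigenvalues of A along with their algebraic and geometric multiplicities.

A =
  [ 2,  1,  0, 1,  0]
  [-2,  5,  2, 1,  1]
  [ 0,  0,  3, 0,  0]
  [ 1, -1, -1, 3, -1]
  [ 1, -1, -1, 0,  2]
λ = 3: alg = 5, geom = 2

Step 1 — factor the characteristic polynomial to read off the algebraic multiplicities:
  χ_A(x) = (x - 3)^5

Step 2 — compute geometric multiplicities via the rank-nullity identity g(λ) = n − rank(A − λI):
  rank(A − (3)·I) = 3, so dim ker(A − (3)·I) = n − 3 = 2

Summary:
  λ = 3: algebraic multiplicity = 5, geometric multiplicity = 2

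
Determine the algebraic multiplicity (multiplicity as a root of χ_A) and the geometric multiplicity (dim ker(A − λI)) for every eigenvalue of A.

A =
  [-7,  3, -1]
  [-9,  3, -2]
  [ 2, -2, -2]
λ = -2: alg = 3, geom = 1

Step 1 — factor the characteristic polynomial to read off the algebraic multiplicities:
  χ_A(x) = (x + 2)^3

Step 2 — compute geometric multiplicities via the rank-nullity identity g(λ) = n − rank(A − λI):
  rank(A − (-2)·I) = 2, so dim ker(A − (-2)·I) = n − 2 = 1

Summary:
  λ = -2: algebraic multiplicity = 3, geometric multiplicity = 1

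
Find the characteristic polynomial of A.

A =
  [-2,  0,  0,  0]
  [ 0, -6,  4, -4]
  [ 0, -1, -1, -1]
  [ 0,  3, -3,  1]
x^4 + 8*x^3 + 24*x^2 + 32*x + 16

Expanding det(x·I − A) (e.g. by cofactor expansion or by noting that A is similar to its Jordan form J, which has the same characteristic polynomial as A) gives
  χ_A(x) = x^4 + 8*x^3 + 24*x^2 + 32*x + 16
which factors as (x + 2)^4. The eigenvalues (with algebraic multiplicities) are λ = -2 with multiplicity 4.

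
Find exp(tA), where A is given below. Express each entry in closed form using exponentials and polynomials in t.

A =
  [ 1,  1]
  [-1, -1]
e^{tA} =
  [t + 1, t]
  [-t, 1 - t]

Strategy: write A = P · J · P⁻¹ where J is a Jordan canonical form, so e^{tA} = P · e^{tJ} · P⁻¹, and e^{tJ} can be computed block-by-block.

A has Jordan form
J =
  [0, 1]
  [0, 0]
(up to reordering of blocks).

Per-block formulas:
  For a 2×2 Jordan block J_2(0): exp(t · J_2(0)) = e^(0t)·(I + t·N), where N is the 2×2 nilpotent shift.

After assembling e^{tJ} and conjugating by P, we get:

e^{tA} =
  [t + 1, t]
  [-t, 1 - t]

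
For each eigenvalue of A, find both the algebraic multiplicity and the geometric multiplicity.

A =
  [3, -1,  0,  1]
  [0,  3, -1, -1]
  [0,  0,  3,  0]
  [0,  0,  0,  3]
λ = 3: alg = 4, geom = 2

Step 1 — factor the characteristic polynomial to read off the algebraic multiplicities:
  χ_A(x) = (x - 3)^4

Step 2 — compute geometric multiplicities via the rank-nullity identity g(λ) = n − rank(A − λI):
  rank(A − (3)·I) = 2, so dim ker(A − (3)·I) = n − 2 = 2

Summary:
  λ = 3: algebraic multiplicity = 4, geometric multiplicity = 2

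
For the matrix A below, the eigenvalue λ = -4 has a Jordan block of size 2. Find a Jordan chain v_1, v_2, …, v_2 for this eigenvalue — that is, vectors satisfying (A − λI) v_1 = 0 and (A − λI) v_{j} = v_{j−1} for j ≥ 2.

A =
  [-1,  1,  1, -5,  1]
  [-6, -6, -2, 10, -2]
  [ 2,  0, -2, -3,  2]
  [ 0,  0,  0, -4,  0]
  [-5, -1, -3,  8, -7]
A Jordan chain for λ = -4 of length 2:
v_1 = (3, -6, 2, 0, -5)ᵀ
v_2 = (1, 0, 0, 0, 0)ᵀ

Let N = A − (-4)·I. We want v_2 with N^2 v_2 = 0 but N^1 v_2 ≠ 0; then v_{j-1} := N · v_j for j = 2, …, 2.

Pick v_2 = (1, 0, 0, 0, 0)ᵀ.
Then v_1 = N · v_2 = (3, -6, 2, 0, -5)ᵀ.

Sanity check: (A − (-4)·I) v_1 = (0, 0, 0, 0, 0)ᵀ = 0. ✓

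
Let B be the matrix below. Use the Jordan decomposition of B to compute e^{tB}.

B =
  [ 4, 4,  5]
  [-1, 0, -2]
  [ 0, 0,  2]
e^{tB} =
  [2*t*exp(2*t) + exp(2*t), 4*t*exp(2*t), t^2*exp(2*t) + 5*t*exp(2*t)]
  [-t*exp(2*t), -2*t*exp(2*t) + exp(2*t), -t^2*exp(2*t)/2 - 2*t*exp(2*t)]
  [0, 0, exp(2*t)]

Strategy: write B = P · J · P⁻¹ where J is a Jordan canonical form, so e^{tB} = P · e^{tJ} · P⁻¹, and e^{tJ} can be computed block-by-block.

B has Jordan form
J =
  [2, 1, 0]
  [0, 2, 1]
  [0, 0, 2]
(up to reordering of blocks).

Per-block formulas:
  For a 3×3 Jordan block J_3(2): exp(t · J_3(2)) = e^(2t)·(I + t·N + (t^2/2)·N^2), where N is the 3×3 nilpotent shift.

After assembling e^{tJ} and conjugating by P, we get:

e^{tB} =
  [2*t*exp(2*t) + exp(2*t), 4*t*exp(2*t), t^2*exp(2*t) + 5*t*exp(2*t)]
  [-t*exp(2*t), -2*t*exp(2*t) + exp(2*t), -t^2*exp(2*t)/2 - 2*t*exp(2*t)]
  [0, 0, exp(2*t)]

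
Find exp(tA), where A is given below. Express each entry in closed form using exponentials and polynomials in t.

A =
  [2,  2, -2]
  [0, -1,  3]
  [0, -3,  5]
e^{tA} =
  [exp(2*t), 2*t*exp(2*t), -2*t*exp(2*t)]
  [0, -3*t*exp(2*t) + exp(2*t), 3*t*exp(2*t)]
  [0, -3*t*exp(2*t), 3*t*exp(2*t) + exp(2*t)]

Strategy: write A = P · J · P⁻¹ where J is a Jordan canonical form, so e^{tA} = P · e^{tJ} · P⁻¹, and e^{tJ} can be computed block-by-block.

A has Jordan form
J =
  [2, 1, 0]
  [0, 2, 0]
  [0, 0, 2]
(up to reordering of blocks).

Per-block formulas:
  For a 2×2 Jordan block J_2(2): exp(t · J_2(2)) = e^(2t)·(I + t·N), where N is the 2×2 nilpotent shift.
  For a 1×1 block at λ = 2: exp(t · [2]) = [e^(2t)].

After assembling e^{tJ} and conjugating by P, we get:

e^{tA} =
  [exp(2*t), 2*t*exp(2*t), -2*t*exp(2*t)]
  [0, -3*t*exp(2*t) + exp(2*t), 3*t*exp(2*t)]
  [0, -3*t*exp(2*t), 3*t*exp(2*t) + exp(2*t)]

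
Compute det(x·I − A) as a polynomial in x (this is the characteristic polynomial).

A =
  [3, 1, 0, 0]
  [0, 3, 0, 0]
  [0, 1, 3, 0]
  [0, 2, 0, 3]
x^4 - 12*x^3 + 54*x^2 - 108*x + 81

Expanding det(x·I − A) (e.g. by cofactor expansion or by noting that A is similar to its Jordan form J, which has the same characteristic polynomial as A) gives
  χ_A(x) = x^4 - 12*x^3 + 54*x^2 - 108*x + 81
which factors as (x - 3)^4. The eigenvalues (with algebraic multiplicities) are λ = 3 with multiplicity 4.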